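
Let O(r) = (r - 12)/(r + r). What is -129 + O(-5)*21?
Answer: -933/10 ≈ -93.300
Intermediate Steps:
O(r) = (-12 + r)/(2*r) (O(r) = (-12 + r)/((2*r)) = (-12 + r)*(1/(2*r)) = (-12 + r)/(2*r))
-129 + O(-5)*21 = -129 + ((1/2)*(-12 - 5)/(-5))*21 = -129 + ((1/2)*(-1/5)*(-17))*21 = -129 + (17/10)*21 = -129 + 357/10 = -933/10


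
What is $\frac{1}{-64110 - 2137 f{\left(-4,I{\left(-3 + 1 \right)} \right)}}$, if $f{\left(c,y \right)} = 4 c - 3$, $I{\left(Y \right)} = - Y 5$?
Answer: $- \frac{1}{23507} \approx -4.2541 \cdot 10^{-5}$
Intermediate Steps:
$I{\left(Y \right)} = - 5 Y$
$f{\left(c,y \right)} = -3 + 4 c$
$\frac{1}{-64110 - 2137 f{\left(-4,I{\left(-3 + 1 \right)} \right)}} = \frac{1}{-64110 - 2137 \left(-3 + 4 \left(-4\right)\right)} = \frac{1}{-64110 - 2137 \left(-3 - 16\right)} = \frac{1}{-64110 - -40603} = \frac{1}{-64110 + 40603} = \frac{1}{-23507} = - \frac{1}{23507}$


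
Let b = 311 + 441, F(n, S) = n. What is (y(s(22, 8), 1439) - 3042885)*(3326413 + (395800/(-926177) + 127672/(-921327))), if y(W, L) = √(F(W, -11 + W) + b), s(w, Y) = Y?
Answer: -2879043126555193001264485/284437292293 + 5676934474793216966*√190/853311876879 ≈ -1.0122e+13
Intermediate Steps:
b = 752
y(W, L) = √(752 + W) (y(W, L) = √(W + 752) = √(752 + W))
(y(s(22, 8), 1439) - 3042885)*(3326413 + (395800/(-926177) + 127672/(-921327))) = (√(752 + 8) - 3042885)*(3326413 + (395800/(-926177) + 127672/(-921327))) = (√760 - 3042885)*(3326413 + (395800*(-1/926177) + 127672*(-1/921327))) = (2*√190 - 3042885)*(3326413 + (-395800/926177 - 127672/921327)) = (-3042885 + 2*√190)*(3326413 - 482908096544/853311876879) = (-3042885 + 2*√190)*(2838467237396608483/853311876879) = -2879043126555193001264485/284437292293 + 5676934474793216966*√190/853311876879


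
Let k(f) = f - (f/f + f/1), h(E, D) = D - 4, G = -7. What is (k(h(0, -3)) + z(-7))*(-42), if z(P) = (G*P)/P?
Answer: 336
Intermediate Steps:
h(E, D) = -4 + D
z(P) = -7 (z(P) = (-7*P)/P = -7)
k(f) = -1 (k(f) = f - (1 + f*1) = f - (1 + f) = f + (-1 - f) = -1)
(k(h(0, -3)) + z(-7))*(-42) = (-1 - 7)*(-42) = -8*(-42) = 336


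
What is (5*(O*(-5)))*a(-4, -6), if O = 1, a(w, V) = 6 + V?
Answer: 0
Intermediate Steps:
(5*(O*(-5)))*a(-4, -6) = (5*(1*(-5)))*(6 - 6) = (5*(-5))*0 = -25*0 = 0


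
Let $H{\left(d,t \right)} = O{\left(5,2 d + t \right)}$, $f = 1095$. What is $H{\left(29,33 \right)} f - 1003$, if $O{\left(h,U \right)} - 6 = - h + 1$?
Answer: $1187$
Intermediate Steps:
$O{\left(h,U \right)} = 7 - h$ ($O{\left(h,U \right)} = 6 - \left(-1 + h\right) = 7 - h$)
$H{\left(d,t \right)} = 2$ ($H{\left(d,t \right)} = 7 - 5 = 2$)
$H{\left(29,33 \right)} f - 1003 = 2 \cdot 1095 - 1003 = 2190 - 1003 = 1187$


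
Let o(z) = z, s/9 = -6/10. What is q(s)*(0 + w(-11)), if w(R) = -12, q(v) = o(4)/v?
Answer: 80/9 ≈ 8.8889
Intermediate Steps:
s = -27/5 (s = 9*(-6/10) = 9*(-6*1/10) = 9*(-3/5) = -27/5 ≈ -5.4000)
q(v) = 4/v
q(s)*(0 + w(-11)) = (4/(-27/5))*(0 - 12) = (4*(-5/27))*(-12) = -20/27*(-12) = 80/9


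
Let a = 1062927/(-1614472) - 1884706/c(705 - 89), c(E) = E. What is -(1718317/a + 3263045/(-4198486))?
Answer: 898086053244648794313/1597240435066101038 ≈ 562.27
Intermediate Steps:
a = -380432478533/124314344 (a = 1062927/(-1614472) - 1884706/(705 - 89) = 1062927*(-1/1614472) - 1884706/616 = -1062927/1614472 - 1884706*1/616 = -1062927/1614472 - 942353/308 = -380432478533/124314344 ≈ -3060.2)
-(1718317/a + 3263045/(-4198486)) = -(1718317/(-380432478533/124314344) + 3263045/(-4198486)) = -(1718317*(-124314344/380432478533) + 3263045*(-1/4198486)) = -(-213611450639048/380432478533 - 3263045/4198486) = -1*(-898086053244648794313/1597240435066101038) = 898086053244648794313/1597240435066101038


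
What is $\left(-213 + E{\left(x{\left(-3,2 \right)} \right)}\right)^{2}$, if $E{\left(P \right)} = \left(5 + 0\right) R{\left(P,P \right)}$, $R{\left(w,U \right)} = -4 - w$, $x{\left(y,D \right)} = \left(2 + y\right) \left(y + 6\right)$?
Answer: $47524$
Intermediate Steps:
$x{\left(y,D \right)} = \left(2 + y\right) \left(6 + y\right)$
$E{\left(P \right)} = -20 - 5 P$ ($E{\left(P \right)} = \left(5 + 0\right) \left(-4 - P\right) = 5 \left(-4 - P\right) = -20 - 5 P$)
$\left(-213 + E{\left(x{\left(-3,2 \right)} \right)}\right)^{2} = \left(-213 - \left(20 + 5 \left(12 + \left(-3\right)^{2} + 8 \left(-3\right)\right)\right)\right)^{2} = \left(-213 - \left(20 + 5 \left(12 + 9 - 24\right)\right)\right)^{2} = \left(-213 - 5\right)^{2} = \left(-218\right)^{2} = 47524$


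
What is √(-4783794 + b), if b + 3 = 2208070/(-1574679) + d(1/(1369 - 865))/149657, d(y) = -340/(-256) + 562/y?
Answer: I*√17003205880949823896307235422243/1885293880824 ≈ 2187.2*I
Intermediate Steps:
d(y) = 85/64 + 562/y (d(y) = -340*(-1/256) + 562/y = 85/64 + 562/y)
b = -37850340386333/15082351046592 (b = -3 + (2208070/(-1574679) + (85/64 + 562/(1/(1369 - 865)))/149657) = -3 + (2208070*(-1/1574679) + (85/64 + 562/(1/504))*(1/149657)) = -3 + (-2208070/1574679 + (85/64 + 562/(1/504))*(1/149657)) = -3 + (-2208070/1574679 + (85/64 + 562*504)*(1/149657)) = -3 + (-2208070/1574679 + (85/64 + 283248)*(1/149657)) = -3 + (-2208070/1574679 + (18127957/64)*(1/149657)) = -3 + (-2208070/1574679 + 18127957/9578048) = -3 + 7396712753443/15082351046592 = -37850340386333/15082351046592 ≈ -2.5096)
√(-4783794 + b) = √(-4783794 - 37850340386333/15082351046592) = √(-72150898292920916381/15082351046592) = I*√17003205880949823896307235422243/1885293880824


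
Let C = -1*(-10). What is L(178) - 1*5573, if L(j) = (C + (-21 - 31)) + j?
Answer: -5437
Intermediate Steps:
C = 10
L(j) = -42 + j (L(j) = (10 + (-21 - 31)) + j = (10 - 52) + j = -42 + j)
L(178) - 1*5573 = (-42 + 178) - 1*5573 = 136 - 5573 = -5437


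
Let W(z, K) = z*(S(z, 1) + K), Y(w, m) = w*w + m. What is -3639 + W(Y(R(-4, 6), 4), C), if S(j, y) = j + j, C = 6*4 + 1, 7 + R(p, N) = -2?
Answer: 12936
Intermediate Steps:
R(p, N) = -9 (R(p, N) = -7 - 2 = -9)
Y(w, m) = m + w² (Y(w, m) = w² + m = m + w²)
C = 25 (C = 24 + 1 = 25)
S(j, y) = 2*j
W(z, K) = z*(K + 2*z) (W(z, K) = z*(2*z + K) = z*(K + 2*z))
-3639 + W(Y(R(-4, 6), 4), C) = -3639 + (4 + (-9)²)*(25 + 2*(4 + (-9)²)) = -3639 + (4 + 81)*(25 + 2*(4 + 81)) = -3639 + 85*(25 + 2*85) = -3639 + 85*(25 + 170) = -3639 + 85*195 = -3639 + 16575 = 12936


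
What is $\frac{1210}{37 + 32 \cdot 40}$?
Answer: $\frac{1210}{1317} \approx 0.91875$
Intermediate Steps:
$\frac{1210}{37 + 32 \cdot 40} = \frac{1210}{37 + 1280} = \frac{1210}{1317}$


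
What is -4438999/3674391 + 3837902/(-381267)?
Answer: -5264798799805/466974677799 ≈ -11.274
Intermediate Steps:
-4438999/3674391 + 3837902/(-381267) = -4438999*1/3674391 + 3837902*(-1/381267) = -4438999/3674391 - 3837902/381267 = -5264798799805/466974677799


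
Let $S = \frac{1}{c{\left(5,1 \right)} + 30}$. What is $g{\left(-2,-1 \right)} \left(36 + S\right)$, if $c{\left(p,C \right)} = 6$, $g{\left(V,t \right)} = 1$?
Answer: $\frac{1297}{36} \approx 36.028$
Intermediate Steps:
$S = \frac{1}{36}$ ($S = \frac{1}{6 + 30} = \frac{1}{36} \approx 0.027778$)
$g{\left(-2,-1 \right)} \left(36 + S\right) = 1 \left(36 + \frac{1}{36}\right) = 1 \cdot \frac{1297}{36} = \frac{1297}{36}$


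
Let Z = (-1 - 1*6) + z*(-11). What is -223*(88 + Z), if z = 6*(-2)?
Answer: -47499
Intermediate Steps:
z = -12
Z = 125 (Z = (-1 - 1*6) - 12*(-11) = (-1 - 6) + 132 = -7 + 132 = 125)
-223*(88 + Z) = -223*(88 + 125) = -223*213 = -47499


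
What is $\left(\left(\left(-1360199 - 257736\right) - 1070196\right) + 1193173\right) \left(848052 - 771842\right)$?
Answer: $-113930749180$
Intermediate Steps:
$\left(\left(\left(-1360199 - 257736\right) - 1070196\right) + 1193173\right) \left(848052 - 771842\right) = \left(\left(-1617935 - 1070196\right) + 1193173\right) 76210 = \left(-2688131 + 1193173\right) 76210 = \left(-1494958\right) 76210 = -113930749180$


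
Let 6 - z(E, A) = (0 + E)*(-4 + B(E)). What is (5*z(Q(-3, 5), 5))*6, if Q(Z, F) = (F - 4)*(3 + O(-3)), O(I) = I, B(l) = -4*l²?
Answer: 180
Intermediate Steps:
Q(Z, F) = 0 (Q(Z, F) = (F - 4)*(3 - 3) = (-4 + F)*0 = 0)
z(E, A) = 6 - E*(-4 - 4*E²) (z(E, A) = 6 - (0 + E)*(-4 - 4*E²) = 6 - E*(-4 - 4*E²))
(5*z(Q(-3, 5), 5))*6 = (5*(6 + 4*0 + 4*0³))*6 = (5*(6 + 0 + 4*0))*6 = (5*(6 + 0 + 0))*6 = (5*6)*6 = 30*6 = 180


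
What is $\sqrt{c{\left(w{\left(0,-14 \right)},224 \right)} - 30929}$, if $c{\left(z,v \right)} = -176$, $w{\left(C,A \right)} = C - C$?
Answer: $i \sqrt{31105} \approx 176.37 i$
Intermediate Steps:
$w{\left(C,A \right)} = 0$
$\sqrt{c{\left(w{\left(0,-14 \right)},224 \right)} - 30929} = \sqrt{-176 - 30929} = \sqrt{-31105} = i \sqrt{31105}$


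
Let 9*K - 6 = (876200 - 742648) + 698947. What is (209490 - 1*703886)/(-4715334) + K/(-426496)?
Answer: -112656549107/1005535544832 ≈ -0.11204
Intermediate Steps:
K = 832505/9 (K = ⅔ + ((876200 - 742648) + 698947)/9 = ⅔ + (133552 + 698947)/9 = ⅔ + (⅑)*832499 = ⅔ + 832499/9 = 832505/9 ≈ 92501.)
(209490 - 1*703886)/(-4715334) + K/(-426496) = (209490 - 1*703886)/(-4715334) + (832505/9)/(-426496) = (209490 - 703886)*(-1/4715334) + (832505/9)*(-1/426496) = -494396*(-1/4715334) - 832505/3838464 = 247198/2357667 - 832505/3838464 = -112656549107/1005535544832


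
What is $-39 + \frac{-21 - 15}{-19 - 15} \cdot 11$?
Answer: $- \frac{465}{17} \approx -27.353$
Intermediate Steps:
$-39 + \frac{-21 - 15}{-19 - 15} \cdot 11 = -39 + - \frac{36}{-34} \cdot 11 = -39 + \left(-36\right) \left(- \frac{1}{34}\right) 11 = -39 + \frac{18}{17} \cdot 11 = -39 + \frac{198}{17} = - \frac{465}{17}$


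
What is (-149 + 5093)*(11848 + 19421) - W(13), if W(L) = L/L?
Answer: 154593935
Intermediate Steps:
W(L) = 1
(-149 + 5093)*(11848 + 19421) - W(13) = (-149 + 5093)*(11848 + 19421) - 1*1 = 4944*31269 - 1 = 154593936 - 1 = 154593935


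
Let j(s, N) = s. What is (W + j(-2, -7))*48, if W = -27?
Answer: -1392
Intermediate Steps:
(W + j(-2, -7))*48 = (-27 - 2)*48 = -29*48 = -1392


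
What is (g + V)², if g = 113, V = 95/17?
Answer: 4064256/289 ≈ 14063.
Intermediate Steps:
V = 95/17 (V = 95*(1/17) = 95/17 ≈ 5.5882)
(g + V)² = (113 + 95/17)² = (2016/17)² = 4064256/289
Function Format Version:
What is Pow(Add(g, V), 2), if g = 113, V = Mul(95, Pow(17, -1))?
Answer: Rational(4064256, 289) ≈ 14063.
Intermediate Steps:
V = Rational(95, 17) (V = Mul(95, Rational(1, 17)) = Rational(95, 17) ≈ 5.5882)
Pow(Add(g, V), 2) = Pow(Add(113, Rational(95, 17)), 2) = Pow(Rational(2016, 17), 2) = Rational(4064256, 289)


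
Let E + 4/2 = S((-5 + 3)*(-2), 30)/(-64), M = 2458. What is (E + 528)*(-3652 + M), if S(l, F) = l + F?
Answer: -10038555/16 ≈ -6.2741e+5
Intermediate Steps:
S(l, F) = F + l
E = -81/32 (E = -2 + (30 + (-5 + 3)*(-2))/(-64) = -2 + (30 - 2*(-2))*(-1/64) = -2 + (30 + 4)*(-1/64) = -2 + 34*(-1/64) = -2 - 17/32 = -81/32 ≈ -2.5313)
(E + 528)*(-3652 + M) = (-81/32 + 528)*(-3652 + 2458) = (16815/32)*(-1194) = -10038555/16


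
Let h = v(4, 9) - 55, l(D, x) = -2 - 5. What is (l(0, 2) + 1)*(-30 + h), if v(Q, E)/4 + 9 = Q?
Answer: 630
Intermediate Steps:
v(Q, E) = -36 + 4*Q
l(D, x) = -7
h = -75 (h = (-36 + 4*4) - 55 = (-36 + 16) - 55 = -20 - 55 = -75)
(l(0, 2) + 1)*(-30 + h) = (-7 + 1)*(-30 - 75) = -6*(-105) = 630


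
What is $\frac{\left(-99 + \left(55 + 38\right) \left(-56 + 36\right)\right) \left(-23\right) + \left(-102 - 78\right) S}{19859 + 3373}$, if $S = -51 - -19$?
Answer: $\frac{16939}{7744} \approx 2.1874$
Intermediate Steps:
$S = -32$ ($S = -51 + 19 = -32$)
$\frac{\left(-99 + \left(55 + 38\right) \left(-56 + 36\right)\right) \left(-23\right) + \left(-102 - 78\right) S}{19859 + 3373} = \frac{\left(-99 + \left(55 + 38\right) \left(-56 + 36\right)\right) \left(-23\right) + \left(-102 - 78\right) \left(-32\right)}{19859 + 3373} = \frac{\left(-99 + 93 \left(-20\right)\right) \left(-23\right) - -5760}{23232} = \left(\left(-99 - 1860\right) \left(-23\right) + 5760\right) \frac{1}{23232} = \left(\left(-1959\right) \left(-23\right) + 5760\right) \frac{1}{23232} = \left(45057 + 5760\right) \frac{1}{23232} = 50817 \cdot \frac{1}{23232} = \frac{16939}{7744}$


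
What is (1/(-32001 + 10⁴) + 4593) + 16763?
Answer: 469853355/22001 ≈ 21356.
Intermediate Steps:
(1/(-32001 + 10⁴) + 4593) + 16763 = (1/(-32001 + 10000) + 4593) + 16763 = (1/(-22001) + 4593) + 16763 = (-1/22001 + 4593) + 16763 = 101050592/22001 + 16763 = 469853355/22001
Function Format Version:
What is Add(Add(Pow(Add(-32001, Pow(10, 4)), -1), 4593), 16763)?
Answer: Rational(469853355, 22001) ≈ 21356.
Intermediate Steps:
Add(Add(Pow(Add(-32001, Pow(10, 4)), -1), 4593), 16763) = Add(Add(Pow(Add(-32001, 10000), -1), 4593), 16763) = Add(Add(Pow(-22001, -1), 4593), 16763) = Add(Add(Rational(-1, 22001), 4593), 16763) = Add(Rational(101050592, 22001), 16763) = Rational(469853355, 22001)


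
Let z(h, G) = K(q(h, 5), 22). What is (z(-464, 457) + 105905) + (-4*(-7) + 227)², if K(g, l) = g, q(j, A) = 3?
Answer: 170933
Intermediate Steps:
z(h, G) = 3
(z(-464, 457) + 105905) + (-4*(-7) + 227)² = (3 + 105905) + (-4*(-7) + 227)² = 105908 + (28 + 227)² = 105908 + 255² = 105908 + 65025 = 170933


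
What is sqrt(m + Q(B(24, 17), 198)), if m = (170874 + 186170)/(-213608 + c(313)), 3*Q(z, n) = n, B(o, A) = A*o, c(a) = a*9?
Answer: sqrt(2857306153142)/210791 ≈ 8.0191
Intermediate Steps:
c(a) = 9*a
Q(z, n) = n/3
m = -357044/210791 (m = (170874 + 186170)/(-213608 + 9*313) = 357044/(-213608 + 2817) = 357044/(-210791) = 357044*(-1/210791) = -357044/210791 ≈ -1.6938)
sqrt(m + Q(B(24, 17), 198)) = sqrt(-357044/210791 + (1/3)*198) = sqrt(-357044/210791 + 66) = sqrt(13555162/210791) = sqrt(2857306153142)/210791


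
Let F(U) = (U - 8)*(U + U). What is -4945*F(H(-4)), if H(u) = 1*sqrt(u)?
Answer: 39560 + 158240*I ≈ 39560.0 + 1.5824e+5*I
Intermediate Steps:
H(u) = sqrt(u)
F(U) = 2*U*(-8 + U) (F(U) = (-8 + U)*(2*U) = 2*U*(-8 + U))
-4945*F(H(-4)) = -9890*sqrt(-4)*(-8 + sqrt(-4)) = -9890*2*I*(-8 + 2*I) = -19780*I*(-8 + 2*I)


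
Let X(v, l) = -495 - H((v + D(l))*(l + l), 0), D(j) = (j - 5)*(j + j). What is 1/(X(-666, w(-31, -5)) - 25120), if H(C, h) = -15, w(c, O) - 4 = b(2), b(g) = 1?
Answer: -1/25600 ≈ -3.9063e-5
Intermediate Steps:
D(j) = 2*j*(-5 + j) (D(j) = (-5 + j)*(2*j) = 2*j*(-5 + j))
w(c, O) = 5 (w(c, O) = 4 + 1 = 5)
X(v, l) = -480 (X(v, l) = -495 - 1*(-15) = -495 + 15 = -480)
1/(X(-666, w(-31, -5)) - 25120) = 1/(-480 - 25120) = 1/(-25600) = -1/25600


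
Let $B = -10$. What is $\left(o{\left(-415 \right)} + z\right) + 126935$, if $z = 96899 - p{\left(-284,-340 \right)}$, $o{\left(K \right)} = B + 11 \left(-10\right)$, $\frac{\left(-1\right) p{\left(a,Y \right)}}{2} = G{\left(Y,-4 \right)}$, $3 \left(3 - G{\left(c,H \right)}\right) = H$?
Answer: $\frac{671168}{3} \approx 2.2372 \cdot 10^{5}$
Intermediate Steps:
$G{\left(c,H \right)} = 3 - \frac{H}{3}$
$p{\left(a,Y \right)} = - \frac{26}{3}$ ($p{\left(a,Y \right)} = - 2 \left(3 - - \frac{4}{3}\right) = - 2 \left(3 + \frac{4}{3}\right) = \left(-2\right) \frac{13}{3} = - \frac{26}{3}$)
$o{\left(K \right)} = -120$ ($o{\left(K \right)} = -10 + 11 \left(-10\right) = -10 - 110 = -120$)
$z = \frac{290723}{3}$ ($z = 96899 - - \frac{26}{3} = 96899 + \frac{26}{3} = \frac{290723}{3} \approx 96908.0$)
$\left(o{\left(-415 \right)} + z\right) + 126935 = \left(-120 + \frac{290723}{3}\right) + 126935 = \frac{290363}{3} + 126935 = \frac{671168}{3}$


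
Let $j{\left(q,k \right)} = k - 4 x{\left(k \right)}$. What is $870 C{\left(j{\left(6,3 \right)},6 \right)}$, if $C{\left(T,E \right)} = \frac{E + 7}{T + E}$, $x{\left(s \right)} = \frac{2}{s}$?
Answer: $\frac{33930}{19} \approx 1785.8$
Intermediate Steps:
$j{\left(q,k \right)} = k - \frac{8}{k}$ ($j{\left(q,k \right)} = k - 4 \frac{2}{k} = k - \frac{8}{k}$)
$C{\left(T,E \right)} = \frac{7 + E}{E + T}$
$870 C{\left(j{\left(6,3 \right)},6 \right)} = 870 \frac{7 + 6}{6 + \left(3 - \frac{8}{3}\right)} = 870 \frac{1}{6 + \left(3 - \frac{8}{3}\right)} 13 = 870 \frac{1}{6 + \frac{1}{3}} \cdot 13 = 870 \frac{1}{\frac{19}{3}} \cdot 13 = 870 \cdot \frac{3}{19} \cdot 13 = 870 \cdot \frac{39}{19} = \frac{33930}{19}$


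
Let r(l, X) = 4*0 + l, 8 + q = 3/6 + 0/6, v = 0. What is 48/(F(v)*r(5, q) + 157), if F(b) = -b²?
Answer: 48/157 ≈ 0.30573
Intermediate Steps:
q = -15/2 (q = -8 + (3/6 + 0/6) = -8 + (3*(⅙) + 0*(⅙)) = -8 + (½ + 0) = -8 + ½ = -15/2 ≈ -7.5000)
r(l, X) = l (r(l, X) = 0 + l = l)
48/(F(v)*r(5, q) + 157) = 48/(-1*0²*5 + 157) = 48/(-1*0*5 + 157) = 48/(0*5 + 157) = 48/(0 + 157) = 48/157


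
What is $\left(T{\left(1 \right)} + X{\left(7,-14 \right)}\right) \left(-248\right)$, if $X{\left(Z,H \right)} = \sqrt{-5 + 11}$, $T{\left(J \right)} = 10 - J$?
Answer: $-2232 - 248 \sqrt{6} \approx -2839.5$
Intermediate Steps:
$X{\left(Z,H \right)} = \sqrt{6}$
$\left(T{\left(1 \right)} + X{\left(7,-14 \right)}\right) \left(-248\right) = \left(\left(10 - 1\right) + \sqrt{6}\right) \left(-248\right) = \left(9 + \sqrt{6}\right) \left(-248\right) = -2232 - 248 \sqrt{6}$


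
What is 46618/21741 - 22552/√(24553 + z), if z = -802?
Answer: 46618/21741 - 22552*√2639/7917 ≈ -144.19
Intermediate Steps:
46618/21741 - 22552/√(24553 + z) = 46618/21741 - 22552/√(24553 - 802) = 46618*(1/21741) - 22552*√2639/7917 = 46618/21741 - 22552*√2639/7917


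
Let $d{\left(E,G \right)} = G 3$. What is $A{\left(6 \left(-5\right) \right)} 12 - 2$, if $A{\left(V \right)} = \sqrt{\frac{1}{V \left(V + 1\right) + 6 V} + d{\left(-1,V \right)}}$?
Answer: $-2 + \frac{2 i \sqrt{42848310}}{115} \approx -2.0 + 113.84 i$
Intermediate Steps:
$d{\left(E,G \right)} = 3 G$
$A{\left(V \right)} = \sqrt{\frac{1}{6 V + V \left(1 + V\right)} + 3 V}$ ($A{\left(V \right)} = \sqrt{\frac{1}{V \left(V + 1\right) + 6 V} + 3 V} = \sqrt{\frac{1}{V \left(1 + V\right) + 6 V} + 3 V} = \sqrt{\frac{1}{6 V + V \left(1 + V\right)} + 3 V}$)
$A{\left(6 \left(-5\right) \right)} 12 - 2 = \sqrt{\frac{1 + 3 \left(6 \left(-5\right)\right)^{2} \left(7 + 6 \left(-5\right)\right)}{6 \left(-5\right) \left(7 + 6 \left(-5\right)\right)}} 12 - 2 = \sqrt{\frac{1 + 3 \left(-30\right)^{2} \left(7 - 30\right)}{\left(-30\right) \left(7 - 30\right)}} 12 - 2 = \sqrt{- \frac{1 + 3 \cdot 900 \left(-23\right)}{30 \left(-23\right)}} 12 - 2 = \sqrt{\left(- \frac{1}{30}\right) \left(- \frac{1}{23}\right) \left(1 - 62100\right)} 12 - 2 = \sqrt{\left(- \frac{1}{30}\right) \left(- \frac{1}{23}\right) \left(-62099\right)} 12 - 2 = \sqrt{- \frac{62099}{690}} \cdot 12 - 2 = \frac{i \sqrt{42848310}}{690} \cdot 12 - 2 = \frac{2 i \sqrt{42848310}}{115} - 2 = -2 + \frac{2 i \sqrt{42848310}}{115}$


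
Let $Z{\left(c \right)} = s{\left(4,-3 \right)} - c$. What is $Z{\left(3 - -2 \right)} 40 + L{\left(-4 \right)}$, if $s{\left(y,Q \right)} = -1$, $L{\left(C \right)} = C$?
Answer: $-244$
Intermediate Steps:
$Z{\left(c \right)} = -1 - c$
$Z{\left(3 - -2 \right)} 40 + L{\left(-4 \right)} = \left(-1 - \left(3 - -2\right)\right) 40 - 4 = \left(-1 - \left(3 + 2\right)\right) 40 - 4 = \left(-1 - 5\right) 40 - 4 = \left(-6\right) 40 - 4 = -240 - 4 = -244$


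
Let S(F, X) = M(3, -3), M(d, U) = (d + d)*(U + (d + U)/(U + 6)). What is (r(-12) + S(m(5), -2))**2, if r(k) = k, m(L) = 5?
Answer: 900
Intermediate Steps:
M(d, U) = 2*d*(U + (U + d)/(6 + U)) (M(d, U) = (2*d)*(U + (U + d)/(6 + U)) = 2*d*(U + (U + d)/(6 + U)))
S(F, X) = -18 (S(F, X) = 2*3*(3 + (-3)**2 + 7*(-3))/(6 - 3) = 2*3*(3 + 9 - 21)/3 = 2*3*(1/3)*(-9) = -18)
(r(-12) + S(m(5), -2))**2 = (-12 - 18)**2 = (-30)**2 = 900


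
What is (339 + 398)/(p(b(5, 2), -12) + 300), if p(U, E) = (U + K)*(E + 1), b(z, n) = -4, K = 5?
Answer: 737/289 ≈ 2.5502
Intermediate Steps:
p(U, E) = (1 + E)*(5 + U) (p(U, E) = (U + 5)*(E + 1) = (5 + U)*(1 + E) = (1 + E)*(5 + U))
(339 + 398)/(p(b(5, 2), -12) + 300) = (339 + 398)/((5 - 4 + 5*(-12) - 12*(-4)) + 300) = 737/((5 - 4 - 60 + 48) + 300) = 737/(-11 + 300) = 737/289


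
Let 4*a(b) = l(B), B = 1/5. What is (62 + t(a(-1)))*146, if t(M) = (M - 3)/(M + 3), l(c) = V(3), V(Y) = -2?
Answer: 44238/5 ≈ 8847.6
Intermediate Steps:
B = ⅕ ≈ 0.20000
l(c) = -2
a(b) = -½ (a(b) = (¼)*(-2) = -½)
t(M) = (-3 + M)/(3 + M)
(62 + t(a(-1)))*146 = (62 + (-3 - ½)/(3 - ½))*146 = (62 - 7/2/(5/2))*146 = (62 + (⅖)*(-7/2))*146 = (62 - 7/5)*146 = (303/5)*146 = 44238/5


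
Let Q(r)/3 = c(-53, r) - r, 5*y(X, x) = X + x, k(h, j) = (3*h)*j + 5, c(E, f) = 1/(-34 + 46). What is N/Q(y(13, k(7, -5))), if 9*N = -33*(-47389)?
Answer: 10425580/3147 ≈ 3312.9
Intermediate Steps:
c(E, f) = 1/12
k(h, j) = 5 + 3*h*j (k(h, j) = 3*h*j + 5 = 5 + 3*h*j)
N = 521279/3 (N = (-33*(-47389))/9 = (⅑)*1563837 = 521279/3 ≈ 1.7376e+5)
y(X, x) = X/5 + x/5 (y(X, x) = (X + x)/5 = X/5 + x/5)
Q(r) = ¼ - 3*r (Q(r) = 3*(1/12 - r) = ¼ - 3*r)
N/Q(y(13, k(7, -5))) = 521279/(3*(¼ - 3*((⅕)*13 + (5 + 3*7*(-5))/5))) = 521279/(3*(¼ - 3*(13/5 + (5 - 105)/5))) = 521279/(3*(¼ - 3*(13/5 + (⅕)*(-100)))) = 521279/(3*(¼ - 3*(13/5 - 20))) = 521279/(3*(¼ - 3*(-87/5))) = 521279/(3*(¼ + 261/5)) = 521279/(3*(1049/20)) = (521279/3)*(20/1049) = 10425580/3147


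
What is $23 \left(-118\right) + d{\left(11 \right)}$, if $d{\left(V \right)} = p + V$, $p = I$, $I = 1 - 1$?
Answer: $-2703$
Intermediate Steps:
$I = 0$ ($I = 1 - 1 = 0$)
$p = 0$
$d{\left(V \right)} = V$ ($d{\left(V \right)} = 0 + V = V$)
$23 \left(-118\right) + d{\left(11 \right)} = 23 \left(-118\right) + 11 = -2714 + 11 = -2703$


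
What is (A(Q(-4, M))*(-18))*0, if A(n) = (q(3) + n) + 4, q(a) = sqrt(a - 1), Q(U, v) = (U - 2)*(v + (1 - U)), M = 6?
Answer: 0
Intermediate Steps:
Q(U, v) = (-2 + U)*(1 + v - U)
q(a) = sqrt(-1 + a)
A(n) = 4 + n + sqrt(2) (A(n) = (sqrt(-1 + 3) + n) + 4 = (sqrt(2) + n) + 4 = (n + sqrt(2)) + 4 = 4 + n + sqrt(2))
(A(Q(-4, M))*(-18))*0 = ((4 + (-2 - 1*(-4)**2 - 2*6 + 3*(-4) - 4*6) + sqrt(2))*(-18))*0 = ((4 + (-2 - 1*16 - 12 - 12 - 24) + sqrt(2))*(-18))*0 = ((4 + (-2 - 16 - 12 - 12 - 24) + sqrt(2))*(-18))*0 = ((4 - 66 + sqrt(2))*(-18))*0 = ((-62 + sqrt(2))*(-18))*0 = (1116 - 18*sqrt(2))*0 = 0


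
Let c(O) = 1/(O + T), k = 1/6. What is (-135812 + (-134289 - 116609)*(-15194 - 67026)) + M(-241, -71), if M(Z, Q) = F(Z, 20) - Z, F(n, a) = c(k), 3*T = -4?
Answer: 144400885917/7 ≈ 2.0629e+10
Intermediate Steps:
T = -4/3 (T = (1/3)*(-4) = -4/3 ≈ -1.3333)
k = 1/6 (k = 1*(1/6) = 1/6 ≈ 0.16667)
c(O) = 1/(-4/3 + O) (c(O) = 1/(O - 4/3) = 1/(-4/3 + O))
F(n, a) = -6/7 (F(n, a) = 3/(-4 + 3*(1/6)) = 3/(-4 + 1/2) = 3/(-7/2) = 3*(-2/7) = -6/7)
M(Z, Q) = -6/7 - Z
(-135812 + (-134289 - 116609)*(-15194 - 67026)) + M(-241, -71) = (-135812 + (-134289 - 116609)*(-15194 - 67026)) + (-6/7 - 1*(-241)) = (-135812 - 250898*(-82220)) + (-6/7 + 241) = (-135812 + 20628833560) + 1681/7 = 20628697748 + 1681/7 = 144400885917/7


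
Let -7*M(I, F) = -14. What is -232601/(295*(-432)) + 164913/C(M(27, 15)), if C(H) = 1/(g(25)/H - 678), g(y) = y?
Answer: -13986488982559/127440 ≈ -1.0975e+8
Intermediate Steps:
M(I, F) = 2 (M(I, F) = -⅐*(-14) = 2)
C(H) = 1/(-678 + 25/H) (C(H) = 1/(25/H - 678) = 1/(-678 + 25/H))
-232601/(295*(-432)) + 164913/C(M(27, 15)) = -232601/(295*(-432)) + 164913/((-1*2/(-25 + 678*2))) = -232601/(-127440) + 164913/((-1*2/(-25 + 1356))) = -232601*(-1/127440) + 164913/((-1*2/1331)) = 232601/127440 + 164913/((-1*2*1/1331)) = 232601/127440 + 164913/(-2/1331) = 232601/127440 + 164913*(-1331/2) = 232601/127440 - 219499203/2 = -13986488982559/127440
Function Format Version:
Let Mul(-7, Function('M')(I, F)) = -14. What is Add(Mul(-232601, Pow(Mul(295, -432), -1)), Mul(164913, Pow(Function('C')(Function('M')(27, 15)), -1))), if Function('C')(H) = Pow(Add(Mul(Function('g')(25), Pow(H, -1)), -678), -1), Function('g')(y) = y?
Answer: Rational(-13986488982559, 127440) ≈ -1.0975e+8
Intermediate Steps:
Function('M')(I, F) = 2 (Function('M')(I, F) = Mul(Rational(-1, 7), -14) = 2)
Function('C')(H) = Pow(Add(-678, Mul(25, Pow(H, -1))), -1) (Function('C')(H) = Pow(Add(Mul(25, Pow(H, -1)), -678), -1) = Pow(Add(-678, Mul(25, Pow(H, -1))), -1))
Add(Mul(-232601, Pow(Mul(295, -432), -1)), Mul(164913, Pow(Function('C')(Function('M')(27, 15)), -1))) = Add(Mul(-232601, Pow(Mul(295, -432), -1)), Mul(164913, Pow(Mul(-1, 2, Pow(Add(-25, Mul(678, 2)), -1)), -1))) = Add(Mul(-232601, Pow(-127440, -1)), Mul(164913, Pow(Mul(-1, 2, Pow(Add(-25, 1356), -1)), -1))) = Add(Mul(-232601, Rational(-1, 127440)), Mul(164913, Pow(Mul(-1, 2, Pow(1331, -1)), -1))) = Add(Rational(232601, 127440), Mul(164913, Pow(Mul(-1, 2, Rational(1, 1331)), -1))) = Add(Rational(232601, 127440), Mul(164913, Pow(Rational(-2, 1331), -1))) = Add(Rational(232601, 127440), Mul(164913, Rational(-1331, 2))) = Add(Rational(232601, 127440), Rational(-219499203, 2)) = Rational(-13986488982559, 127440)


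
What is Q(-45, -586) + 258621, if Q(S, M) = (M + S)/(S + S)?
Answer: 23276521/90 ≈ 2.5863e+5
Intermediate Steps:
Q(S, M) = (M + S)/(2*S) (Q(S, M) = (M + S)/((2*S)) = (M + S)*(1/(2*S)) = (M + S)/(2*S))
Q(-45, -586) + 258621 = (1/2)*(-586 - 45)/(-45) + 258621 = (1/2)*(-1/45)*(-631) + 258621 = 631/90 + 258621 = 23276521/90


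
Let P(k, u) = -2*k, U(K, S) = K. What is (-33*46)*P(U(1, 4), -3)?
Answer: 3036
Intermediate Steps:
(-33*46)*P(U(1, 4), -3) = (-33*46)*(-2*1) = -1518*(-2) = 3036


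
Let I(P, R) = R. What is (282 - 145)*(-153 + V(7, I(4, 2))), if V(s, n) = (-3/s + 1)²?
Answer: -1024897/49 ≈ -20916.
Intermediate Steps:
V(s, n) = (1 - 3/s)²
(282 - 145)*(-153 + V(7, I(4, 2))) = (282 - 145)*(-153 + (-3 + 7)²/7²) = 137*(-153 + (1/49)*4²) = 137*(-153 + (1/49)*16) = 137*(-153 + 16/49) = 137*(-7481/49) = -1024897/49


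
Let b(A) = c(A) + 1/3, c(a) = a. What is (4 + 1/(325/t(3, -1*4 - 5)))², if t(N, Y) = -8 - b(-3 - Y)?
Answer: 14876449/950625 ≈ 15.649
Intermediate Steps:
b(A) = ⅓ + A (b(A) = A + 1/3 = A + ⅓ = ⅓ + A)
t(N, Y) = -16/3 + Y (t(N, Y) = -8 - (⅓ + (-3 - Y)) = -8 - (-8/3 - Y) = -8 + (8/3 + Y) = -16/3 + Y)
(4 + 1/(325/t(3, -1*4 - 5)))² = (4 + 1/(325/(-16/3 + (-1*4 - 5))))² = (4 + 1/(325/(-16/3 + (-4 - 5))))² = (4 + 1/(325/(-16/3 - 9)))² = (4 + 1/(325/(-43/3)))² = (4 + 1/(325*(-3/43)))² = (4 + 1/(-975/43))² = (4 - 43/975)² = (3857/975)² = 14876449/950625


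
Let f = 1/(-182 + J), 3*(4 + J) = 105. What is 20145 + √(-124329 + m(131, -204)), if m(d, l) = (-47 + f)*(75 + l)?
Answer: 20145 + I*√2696563587/151 ≈ 20145.0 + 343.9*I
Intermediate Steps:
J = 31 (J = -4 + (⅓)*105 = -4 + 35 = 31)
f = -1/151 (f = 1/(-182 + 31) = 1/(-151) = -1/151 ≈ -0.0066225)
m(d, l) = -532350/151 - 7098*l/151 (m(d, l) = (-47 - 1/151)*(75 + l) = -7098*(75 + l)/151 = -532350/151 - 7098*l/151)
20145 + √(-124329 + m(131, -204)) = 20145 + √(-124329 + (-532350/151 - 7098/151*(-204))) = 20145 + √(-124329 + (-532350/151 + 1447992/151)) = 20145 + √(-124329 + 915642/151) = 20145 + √(-17858037/151) = 20145 + I*√2696563587/151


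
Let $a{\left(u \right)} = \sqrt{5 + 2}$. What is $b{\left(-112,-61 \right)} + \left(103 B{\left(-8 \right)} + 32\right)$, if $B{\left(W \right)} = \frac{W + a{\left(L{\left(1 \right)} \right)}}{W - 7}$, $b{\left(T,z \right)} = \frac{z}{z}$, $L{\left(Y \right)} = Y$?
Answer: $\frac{1319}{15} - \frac{103 \sqrt{7}}{15} \approx 69.766$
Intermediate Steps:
$a{\left(u \right)} = \sqrt{7}$
$b{\left(T,z \right)} = 1$
$B{\left(W \right)} = \frac{W + \sqrt{7}}{-7 + W}$ ($B{\left(W \right)} = \frac{W + \sqrt{7}}{W - 7} = \frac{W + \sqrt{7}}{-7 + W}$)
$b{\left(-112,-61 \right)} + \left(103 B{\left(-8 \right)} + 32\right) = 1 + \left(103 \frac{-8 + \sqrt{7}}{-7 - 8} + 32\right) = 1 + \left(103 \frac{-8 + \sqrt{7}}{-15} + 32\right) = 1 + \left(103 \left(- \frac{-8 + \sqrt{7}}{15}\right) + 32\right) = 1 + \left(103 \left(\frac{8}{15} - \frac{\sqrt{7}}{15}\right) + 32\right) = 1 + \left(\left(\frac{824}{15} - \frac{103 \sqrt{7}}{15}\right) + 32\right) = 1 + \left(\frac{1304}{15} - \frac{103 \sqrt{7}}{15}\right) = \frac{1319}{15} - \frac{103 \sqrt{7}}{15}$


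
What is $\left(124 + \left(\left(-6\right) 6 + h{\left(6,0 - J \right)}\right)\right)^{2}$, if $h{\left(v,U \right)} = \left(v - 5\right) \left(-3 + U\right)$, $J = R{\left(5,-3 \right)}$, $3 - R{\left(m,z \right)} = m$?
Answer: $7569$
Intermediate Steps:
$R{\left(m,z \right)} = 3 - m$
$J = -2$ ($J = 3 - 5 = -2$)
$h{\left(v,U \right)} = \left(-5 + v\right) \left(-3 + U\right)$
$\left(124 + \left(\left(-6\right) 6 + h{\left(6,0 - J \right)}\right)\right)^{2} = \left(124 - \left(39 + 5 \left(0 - -2\right) - \left(0 - -2\right) 6\right)\right)^{2} = \left(124 - \left(39 + 5 \left(0 + 2\right) - \left(0 + 2\right) 6\right)\right)^{2} = \left(124 + \left(-36 + \left(15 - 10 - 18 + 2 \cdot 6\right)\right)\right)^{2} = \left(124 + \left(-36 + \left(15 - 10 - 18 + 12\right)\right)\right)^{2} = \left(124 - 37\right)^{2} = 87^{2} = 7569$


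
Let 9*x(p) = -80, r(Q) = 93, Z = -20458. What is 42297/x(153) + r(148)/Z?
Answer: -3893907837/818320 ≈ -4758.4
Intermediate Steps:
x(p) = -80/9 (x(p) = (⅑)*(-80) = -80/9)
42297/x(153) + r(148)/Z = 42297/(-80/9) + 93/(-20458) = 42297*(-9/80) + 93*(-1/20458) = -380673/80 - 93/20458 = -3893907837/818320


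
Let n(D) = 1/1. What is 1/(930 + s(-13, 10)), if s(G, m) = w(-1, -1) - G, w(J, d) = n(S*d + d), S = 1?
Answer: 1/944 ≈ 0.0010593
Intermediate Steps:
n(D) = 1 (n(D) = 1*1 = 1)
w(J, d) = 1
s(G, m) = 1 - G
1/(930 + s(-13, 10)) = 1/(930 + (1 - 1*(-13))) = 1/(930 + (1 + 13)) = 1/(930 + 14) = 1/944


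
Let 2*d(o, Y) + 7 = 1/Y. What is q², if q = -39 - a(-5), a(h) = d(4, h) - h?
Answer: 40804/25 ≈ 1632.2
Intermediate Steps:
d(o, Y) = -7/2 + 1/(2*Y)
a(h) = -h + (1 - 7*h)/(2*h) (a(h) = (1 - 7*h)/(2*h) - h = -h + (1 - 7*h)/(2*h))
q = -202/5 (q = -39 - (-7/2 + (½)/(-5) - 1*(-5)) = -39 - (-7/2 + (½)*(-⅕) + 5) = -39 - (-7/2 - ⅒ + 5) = -39 - 1*7/5 = -39 - 7/5 = -202/5 ≈ -40.400)
q² = (-202/5)² = 40804/25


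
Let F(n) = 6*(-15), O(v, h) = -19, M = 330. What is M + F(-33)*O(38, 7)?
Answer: 2040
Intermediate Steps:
F(n) = -90
M + F(-33)*O(38, 7) = 330 - 90*(-19) = 330 + 1710 = 2040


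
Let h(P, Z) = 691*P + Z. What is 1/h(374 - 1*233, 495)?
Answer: 1/97926 ≈ 1.0212e-5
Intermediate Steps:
h(P, Z) = Z + 691*P
1/h(374 - 1*233, 495) = 1/(495 + 691*(374 - 1*233)) = 1/(495 + 691*(374 - 233)) = 1/(495 + 691*141) = 1/(495 + 97431) = 1/97926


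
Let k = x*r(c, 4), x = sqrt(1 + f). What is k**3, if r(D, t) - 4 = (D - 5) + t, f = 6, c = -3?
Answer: 0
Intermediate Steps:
r(D, t) = -1 + D + t (r(D, t) = 4 + ((D - 5) + t) = 4 + ((-5 + D) + t) = 4 + (-5 + D + t) = -1 + D + t)
x = sqrt(7) (x = sqrt(1 + 6) = sqrt(7) ≈ 2.6458)
k = 0 (k = sqrt(7)*(-1 - 3 + 4) = sqrt(7)*0 = 0)
k**3 = 0**3 = 0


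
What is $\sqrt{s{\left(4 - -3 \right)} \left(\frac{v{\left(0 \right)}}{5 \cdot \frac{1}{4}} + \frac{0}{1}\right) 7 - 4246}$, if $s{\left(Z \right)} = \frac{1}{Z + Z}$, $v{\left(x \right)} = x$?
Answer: $i \sqrt{4246} \approx 65.161 i$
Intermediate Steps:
$s{\left(Z \right)} = \frac{1}{2 Z}$
$\sqrt{s{\left(4 - -3 \right)} \left(\frac{v{\left(0 \right)}}{5 \cdot \frac{1}{4}} + \frac{0}{1}\right) 7 - 4246} = \sqrt{\frac{1}{2 \left(4 - -3\right)} \left(\frac{0}{5 \cdot \frac{1}{4}} + \frac{0}{1}\right) 7 - 4246} = \sqrt{\frac{1}{2 \left(4 + 3\right)} \left(\frac{0}{5 \cdot \frac{1}{4}} + 0 \cdot 1\right) 7 - 4246} = \sqrt{\frac{1}{2 \cdot 7} \left(\frac{0}{\frac{5}{4}} + 0\right) 7 - 4246} = \sqrt{\frac{1}{2} \cdot \frac{1}{7} \left(0 \cdot \frac{4}{5} + 0\right) 7 - 4246} = \sqrt{\frac{0 + 0}{14} \cdot 7 - 4246} = \sqrt{\frac{1}{14} \cdot 0 \cdot 7 - 4246} = \sqrt{0 \cdot 7 - 4246} = \sqrt{0 - 4246} = \sqrt{-4246} = i \sqrt{4246}$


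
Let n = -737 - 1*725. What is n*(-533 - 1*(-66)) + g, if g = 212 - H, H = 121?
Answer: 682845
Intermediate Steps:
n = -1462 (n = -737 - 725 = -1462)
g = 91 (g = 212 - 1*121 = 212 - 121 = 91)
n*(-533 - 1*(-66)) + g = -1462*(-533 - 1*(-66)) + 91 = -1462*(-533 + 66) + 91 = -1462*(-467) + 91 = 682754 + 91 = 682845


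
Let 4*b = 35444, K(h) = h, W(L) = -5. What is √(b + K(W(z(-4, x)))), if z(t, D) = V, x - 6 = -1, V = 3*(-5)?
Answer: 6*√246 ≈ 94.106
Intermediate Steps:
V = -15
x = 5 (x = 6 - 1 = 5)
z(t, D) = -15
b = 8861 (b = (¼)*35444 = 8861)
√(b + K(W(z(-4, x)))) = √(8861 - 5) = √8856 = 6*√246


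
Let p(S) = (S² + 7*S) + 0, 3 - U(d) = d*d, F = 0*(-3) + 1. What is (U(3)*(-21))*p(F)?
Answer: 1008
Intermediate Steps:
F = 1 (F = 0 + 1 = 1)
U(d) = 3 - d² (U(d) = 3 - d*d = 3 - d²)
p(S) = S² + 7*S
(U(3)*(-21))*p(F) = ((3 - 1*3²)*(-21))*(1*(7 + 1)) = ((3 - 1*9)*(-21))*(1*8) = ((3 - 9)*(-21))*8 = -6*(-21)*8 = 126*8 = 1008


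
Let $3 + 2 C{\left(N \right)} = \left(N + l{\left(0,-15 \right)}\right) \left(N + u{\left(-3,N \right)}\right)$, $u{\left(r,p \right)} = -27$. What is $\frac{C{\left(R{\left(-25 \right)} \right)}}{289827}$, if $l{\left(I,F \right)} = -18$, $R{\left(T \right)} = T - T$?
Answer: $\frac{161}{193218} \approx 0.00083326$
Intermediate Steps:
$R{\left(T \right)} = 0$
$C{\left(N \right)} = - \frac{3}{2} + \frac{\left(-27 + N\right) \left(-18 + N\right)}{2}$ ($C{\left(N \right)} = - \frac{3}{2} + \frac{\left(N - 18\right) \left(N - 27\right)}{2} = - \frac{3}{2} + \frac{\left(-18 + N\right) \left(-27 + N\right)}{2} = - \frac{3}{2} + \frac{\left(-27 + N\right) \left(-18 + N\right)}{2}$)
$\frac{C{\left(R{\left(-25 \right)} \right)}}{289827} = \frac{\frac{483}{2} + \frac{0^{2}}{2} - 0}{289827} = \left(\frac{483}{2} + \frac{1}{2} \cdot 0 + 0\right) \frac{1}{289827} = \left(\frac{483}{2} + 0 + 0\right) \frac{1}{289827} = \frac{483}{2} \cdot \frac{1}{289827} = \frac{161}{193218}$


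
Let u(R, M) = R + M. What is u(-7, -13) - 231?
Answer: -251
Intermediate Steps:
u(R, M) = M + R
u(-7, -13) - 231 = (-13 - 7) - 231 = -20 - 231 = -251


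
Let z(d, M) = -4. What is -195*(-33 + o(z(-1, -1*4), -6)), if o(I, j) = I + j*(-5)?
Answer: 1365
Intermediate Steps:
o(I, j) = I - 5*j
-195*(-33 + o(z(-1, -1*4), -6)) = -195*(-33 + (-4 - 5*(-6))) = -195*(-33 + (-4 + 30)) = -195*(-33 + 26) = -195*(-7) = 1365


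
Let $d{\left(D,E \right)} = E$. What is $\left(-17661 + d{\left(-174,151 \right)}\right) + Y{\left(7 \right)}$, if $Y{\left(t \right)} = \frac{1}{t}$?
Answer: $- \frac{122569}{7} \approx -17510.0$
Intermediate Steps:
$\left(-17661 + d{\left(-174,151 \right)}\right) + Y{\left(7 \right)} = \left(-17661 + 151\right) + \frac{1}{7} = -17510 + \frac{1}{7} = - \frac{122569}{7}$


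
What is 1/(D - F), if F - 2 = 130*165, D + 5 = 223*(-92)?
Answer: -1/41973 ≈ -2.3825e-5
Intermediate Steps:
D = -20521 (D = -5 + 223*(-92) = -5 - 20516 = -20521)
F = 21452 (F = 2 + 130*165 = 2 + 21450 = 21452)
1/(D - F) = 1/(-20521 - 1*21452) = 1/(-20521 - 21452) = 1/(-41973) = -1/41973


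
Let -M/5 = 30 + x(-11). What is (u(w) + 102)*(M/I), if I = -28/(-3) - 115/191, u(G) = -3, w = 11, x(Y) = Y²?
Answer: -42828885/5003 ≈ -8560.6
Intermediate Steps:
M = -755 (M = -5*(30 + (-11)²) = -5*(30 + 121) = -5*151 = -755)
I = 5003/573 (I = -28*(-⅓) - 115*1/191 = 28/3 - 115/191 = 5003/573 ≈ 8.7312)
(u(w) + 102)*(M/I) = (-3 + 102)*(-755/5003/573) = 99*(-755*573/5003) = 99*(-432615/5003) = -42828885/5003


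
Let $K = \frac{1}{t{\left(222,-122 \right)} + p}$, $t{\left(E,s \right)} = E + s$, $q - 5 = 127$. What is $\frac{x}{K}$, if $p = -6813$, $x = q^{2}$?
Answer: $-116967312$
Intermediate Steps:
$q = 132$ ($q = 5 + 127 = 132$)
$x = 17424$ ($x = 132^{2} = 17424$)
$K = - \frac{1}{6713}$ ($K = \frac{1}{\left(222 - 122\right) - 6813} = \frac{1}{100 - 6813} = \frac{1}{-6713} = - \frac{1}{6713} \approx -0.00014896$)
$\frac{x}{K} = \frac{17424}{- \frac{1}{6713}} = 17424 \left(-6713\right) = -116967312$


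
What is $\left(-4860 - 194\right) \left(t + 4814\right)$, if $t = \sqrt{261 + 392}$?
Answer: $-24329956 - 5054 \sqrt{653} \approx -2.4459 \cdot 10^{7}$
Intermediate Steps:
$t = \sqrt{653} \approx 25.554$
$\left(-4860 - 194\right) \left(t + 4814\right) = \left(-4860 - 194\right) \left(\sqrt{653} + 4814\right) = - 5054 \left(4814 + \sqrt{653}\right) = -24329956 - 5054 \sqrt{653}$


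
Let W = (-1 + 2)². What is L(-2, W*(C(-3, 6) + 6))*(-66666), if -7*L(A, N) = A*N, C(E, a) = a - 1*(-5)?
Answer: -2266644/7 ≈ -3.2381e+5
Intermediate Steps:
W = 1 (W = 1² = 1)
C(E, a) = 5 + a (C(E, a) = a + 5 = 5 + a)
L(A, N) = -A*N/7
L(-2, W*(C(-3, 6) + 6))*(-66666) = -⅐*(-2)*1*((5 + 6) + 6)*(-66666) = -⅐*(-2)*1*(11 + 6)*(-66666) = -⅐*(-2)*1*17*(-66666) = -⅐*(-2)*17*(-66666) = (34/7)*(-66666) = -2266644/7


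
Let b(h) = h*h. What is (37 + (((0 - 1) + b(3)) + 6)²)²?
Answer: 54289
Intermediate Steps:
b(h) = h²
(37 + (((0 - 1) + b(3)) + 6)²)² = (37 + (((0 - 1) + 3²) + 6)²)² = (37 + ((-1 + 9) + 6)²)² = (37 + (8 + 6)²)² = (37 + 14²)² = (37 + 196)² = 233² = 54289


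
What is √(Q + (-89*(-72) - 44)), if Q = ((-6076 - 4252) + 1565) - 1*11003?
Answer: I*√13402 ≈ 115.77*I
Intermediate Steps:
Q = -19766 (Q = (-10328 + 1565) - 11003 = -8763 - 11003 = -19766)
√(Q + (-89*(-72) - 44)) = √(-19766 + (-89*(-72) - 44)) = √(-19766 + (6408 - 44)) = √(-19766 + 6364) = √(-13402) = I*√13402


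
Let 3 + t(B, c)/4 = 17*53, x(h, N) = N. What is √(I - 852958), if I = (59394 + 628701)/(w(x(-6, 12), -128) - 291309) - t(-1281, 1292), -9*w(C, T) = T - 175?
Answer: I*√654039296163212210/873826 ≈ 925.5*I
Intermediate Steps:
w(C, T) = 175/9 - T/9 (w(C, T) = -(T - 175)/9 = -(-175 + T)/9 = 175/9 - T/9)
t(B, c) = 3592 (t(B, c) = -12 + 4*(17*53) = -12 + 4*901 = -12 + 3604 = 3592)
I = -3140847277/873826 (I = (59394 + 628701)/((175/9 - ⅑*(-128)) - 291309) - 1*3592 = 688095/((175/9 + 128/9) - 291309) - 3592 = 688095/(101/3 - 291309) - 3592 = 688095/(-873826/3) - 3592 = 688095*(-3/873826) - 3592 = -2064285/873826 - 3592 = -3140847277/873826 ≈ -3594.4)
√(I - 852958) = √(-3140847277/873826 - 852958) = √(-748477724585/873826) = I*√654039296163212210/873826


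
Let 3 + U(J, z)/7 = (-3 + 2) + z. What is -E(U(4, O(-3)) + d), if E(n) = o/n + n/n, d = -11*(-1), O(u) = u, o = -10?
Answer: -24/19 ≈ -1.2632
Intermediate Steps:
d = 11
U(J, z) = -28 + 7*z (U(J, z) = -21 + 7*((-3 + 2) + z) = -21 + 7*(-1 + z) = -21 + (-7 + 7*z) = -28 + 7*z)
E(n) = 1 - 10/n (E(n) = -10/n + n/n = -10/n + 1 = 1 - 10/n)
-E(U(4, O(-3)) + d) = -(-10 + ((-28 + 7*(-3)) + 11))/((-28 + 7*(-3)) + 11) = -(-10 + ((-28 - 21) + 11))/((-28 - 21) + 11) = -(-10 + (-49 + 11))/(-49 + 11) = -(-10 - 38)/(-38) = -(-1)*(-48)/38 = -1*24/19 = -24/19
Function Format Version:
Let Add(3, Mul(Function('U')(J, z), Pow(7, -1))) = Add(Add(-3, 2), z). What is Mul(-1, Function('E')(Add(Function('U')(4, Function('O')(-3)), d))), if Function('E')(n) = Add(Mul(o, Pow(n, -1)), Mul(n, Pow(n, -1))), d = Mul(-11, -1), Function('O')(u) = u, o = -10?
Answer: Rational(-24, 19) ≈ -1.2632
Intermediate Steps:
d = 11
Function('U')(J, z) = Add(-28, Mul(7, z)) (Function('U')(J, z) = Add(-21, Mul(7, Add(Add(-3, 2), z))) = Add(-21, Mul(7, Add(-1, z))) = Add(-21, Add(-7, Mul(7, z))) = Add(-28, Mul(7, z)))
Function('E')(n) = Add(1, Mul(-10, Pow(n, -1))) (Function('E')(n) = Add(Mul(-10, Pow(n, -1)), Mul(n, Pow(n, -1))) = Add(Mul(-10, Pow(n, -1)), 1) = Add(1, Mul(-10, Pow(n, -1))))
Mul(-1, Function('E')(Add(Function('U')(4, Function('O')(-3)), d))) = Mul(-1, Mul(Pow(Add(Add(-28, Mul(7, -3)), 11), -1), Add(-10, Add(Add(-28, Mul(7, -3)), 11)))) = Mul(-1, Mul(Pow(Add(Add(-28, -21), 11), -1), Add(-10, Add(Add(-28, -21), 11)))) = Mul(-1, Mul(Pow(Add(-49, 11), -1), Add(-10, Add(-49, 11)))) = Mul(-1, Mul(Pow(-38, -1), Add(-10, -38))) = Mul(-1, Mul(Rational(-1, 38), -48)) = Mul(-1, Rational(24, 19)) = Rational(-24, 19)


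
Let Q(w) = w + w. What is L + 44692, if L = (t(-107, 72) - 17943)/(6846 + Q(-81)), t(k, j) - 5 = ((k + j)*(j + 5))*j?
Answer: 149254675/3342 ≈ 44660.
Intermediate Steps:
Q(w) = 2*w
t(k, j) = 5 + j*(5 + j)*(j + k) (t(k, j) = 5 + ((k + j)*(j + 5))*j = 5 + ((j + k)*(5 + j))*j = 5 + ((5 + j)*(j + k))*j = 5 + j*(5 + j)*(j + k))
L = -105989/3342 (L = ((5 + 72**3 + 5*72**2 - 107*72**2 + 5*72*(-107)) - 17943)/(6846 + 2*(-81)) = ((5 + 373248 + 5*5184 - 107*5184 - 38520) - 17943)/(6846 - 162) = ((5 + 373248 + 25920 - 554688 - 38520) - 17943)/6684 = (-194035 - 17943)*(1/6684) = -211978*1/6684 = -105989/3342 ≈ -31.714)
L + 44692 = -105989/3342 + 44692 = 149254675/3342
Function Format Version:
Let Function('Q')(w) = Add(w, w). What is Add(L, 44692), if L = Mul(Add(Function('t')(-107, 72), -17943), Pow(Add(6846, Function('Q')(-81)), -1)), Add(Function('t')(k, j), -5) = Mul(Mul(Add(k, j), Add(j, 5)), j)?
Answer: Rational(149254675, 3342) ≈ 44660.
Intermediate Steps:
Function('Q')(w) = Mul(2, w)
Function('t')(k, j) = Add(5, Mul(j, Add(5, j), Add(j, k))) (Function('t')(k, j) = Add(5, Mul(Mul(Add(k, j), Add(j, 5)), j)) = Add(5, Mul(Mul(Add(j, k), Add(5, j)), j)) = Add(5, Mul(Mul(Add(5, j), Add(j, k)), j)) = Add(5, Mul(j, Add(5, j), Add(j, k))))
L = Rational(-105989, 3342) (L = Mul(Add(Add(5, Pow(72, 3), Mul(5, Pow(72, 2)), Mul(-107, Pow(72, 2)), Mul(5, 72, -107)), -17943), Pow(Add(6846, Mul(2, -81)), -1)) = Mul(Add(Add(5, 373248, Mul(5, 5184), Mul(-107, 5184), -38520), -17943), Pow(Add(6846, -162), -1)) = Mul(Add(Add(5, 373248, 25920, -554688, -38520), -17943), Pow(6684, -1)) = Mul(Add(-194035, -17943), Rational(1, 6684)) = Mul(-211978, Rational(1, 6684)) = Rational(-105989, 3342) ≈ -31.714)
Add(L, 44692) = Add(Rational(-105989, 3342), 44692) = Rational(149254675, 3342)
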